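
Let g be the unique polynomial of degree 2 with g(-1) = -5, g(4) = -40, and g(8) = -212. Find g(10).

-346

Using the Lagrange interpolation formula with nodes -1, 4, 8:
  L_0(n) = (n - 4)(n - 8) / 45
  L_1(n) = (n + 1)(n - 8) / -20
  L_2(n) = (n + 1)(n - 4) / 36
Then g(n) = -5·L_0(n) - 40·L_1(n) - 212·L_2(n).
Expanding and collecting terms gives g(n) = -4n^2 + 5n + 4.
Evaluating at n = 10: g(10) = -346.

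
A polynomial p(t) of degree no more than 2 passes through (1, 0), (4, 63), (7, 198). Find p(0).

Write p(t) = at^2 + bt + c. Substituting each data point gives a linear system:
  a + b + c = 0
  16a + 4b + c = 63
  49a + 7b + c = 198
Solving the system yields a = 4, b = 1, c = -5.
So p(t) = 4t^2 + t - 5.
Then p(0) = -5.

-5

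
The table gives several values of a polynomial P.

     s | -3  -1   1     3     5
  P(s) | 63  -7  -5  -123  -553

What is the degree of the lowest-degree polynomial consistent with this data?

Forward differences of the values at s = -3, -1, 1, 3, 5:
  P  : 63  -7  -5  -123  -553
  Δ  : -70  2  -118  -430
  Δ^2: 72  -120  -312
  Δ^3: -192  -192
  Δ^4: 0
The third differences are constant (-192) and nonzero, while all higher differences vanish, so the minimal degree is 3.

3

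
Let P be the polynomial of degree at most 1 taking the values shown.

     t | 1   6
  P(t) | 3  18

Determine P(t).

P(t) = 3t

Write P(t) = at + b. Substituting each data point gives a linear system:
  a + b = 3
  6a + b = 18
Solving the system yields a = 3, b = 0.
So P(t) = 3t.
Check: P(1) = 3. ✓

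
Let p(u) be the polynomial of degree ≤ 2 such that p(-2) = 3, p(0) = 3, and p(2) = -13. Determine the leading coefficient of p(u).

Write p(u) = au^2 + bu + c. Substituting each data point gives a linear system:
  4a - 2b + c = 3
  c = 3
  4a + 2b + c = -13
Solving the system yields a = -2, b = -4, c = 3.
So p(u) = -2u^2 - 4u + 3.
The leading coefficient is -2.

-2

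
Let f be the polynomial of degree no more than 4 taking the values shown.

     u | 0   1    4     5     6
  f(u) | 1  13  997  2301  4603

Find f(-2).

19

Write f(u) = au^4 + bu^3 + cu^2 + du + e. Substituting each data point gives a linear system:
  e = 1
  a + b + c + d + e = 13
  256a + 64b + 16c + 4d + e = 997
  625a + 125b + 25c + 5d + e = 2301
  1296a + 216b + 36c + 6d + e = 4603
Solving the system yields a = 3, b = 3, c = 1, d = 5, e = 1.
So f(u) = 3u⁴ + 3u³ + u² + 5u + 1.
Then f(-2) = 19.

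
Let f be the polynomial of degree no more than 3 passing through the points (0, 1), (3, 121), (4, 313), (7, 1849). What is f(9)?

Using the Lagrange interpolation formula with nodes 0, 3, 4, 7:
  L_0(t) = (t - 3)(t - 4)(t - 7) / -84
  L_1(t) = t(t - 4)(t - 7) / 12
  L_2(t) = t(t - 3)(t - 7) / -12
  L_3(t) = t(t - 3)(t - 4) / 84
Then f(t) = 1·L_0(t) + 121·L_1(t) + 313·L_2(t) + 1849·L_3(t).
Expanding and collecting terms gives f(t) = 6t³ - 4t² - 2t + 1.
Evaluating at t = 9: f(9) = 4033.

4033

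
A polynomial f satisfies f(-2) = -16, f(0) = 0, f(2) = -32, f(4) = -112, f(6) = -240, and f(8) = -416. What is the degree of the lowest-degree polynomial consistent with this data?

2

Forward differences of the values at n = -2, 0, 2, 4, 6, 8:
  f  : -16  0  -32  -112  -240  -416
  Δ  : 16  -32  -80  -128  -176
  Δ^2: -48  -48  -48  -48
  Δ^3: 0  0  0
  Δ^4: 0  0
  Δ^5: 0
The second differences are constant (-48) and nonzero, while all higher differences vanish, so the minimal degree is 2.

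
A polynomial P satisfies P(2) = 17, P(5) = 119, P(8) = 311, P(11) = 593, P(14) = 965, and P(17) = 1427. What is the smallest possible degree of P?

2

Forward differences of the values at u = 2, 5, 8, 11, 14, 17:
  P  : 17  119  311  593  965  1427
  Δ  : 102  192  282  372  462
  Δ^2: 90  90  90  90
  Δ^3: 0  0  0
  Δ^4: 0  0
  Δ^5: 0
The second differences are constant (90) and nonzero, while all higher differences vanish, so the minimal degree is 2.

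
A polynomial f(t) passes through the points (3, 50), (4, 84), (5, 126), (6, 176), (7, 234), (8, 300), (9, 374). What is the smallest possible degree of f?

Forward differences of the values at t = 3, 4, 5, 6, 7, 8, 9:
  f  : 50  84  126  176  234  300  374
  Δ  : 34  42  50  58  66  74
  Δ^2: 8  8  8  8  8
  Δ^3: 0  0  0  0
  Δ^4: 0  0  0
  Δ^5: 0  0
  Δ^6: 0
The second differences are constant (8) and nonzero, while all higher differences vanish, so the minimal degree is 2.

2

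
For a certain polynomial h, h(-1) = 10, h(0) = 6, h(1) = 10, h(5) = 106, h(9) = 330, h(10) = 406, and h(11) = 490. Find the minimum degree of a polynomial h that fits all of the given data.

Divided differences on the nodes -1, 0, 1, 5, 9, 10, 11:
  order 0: 10  6  10  106  330  406  490
  order 1: -4  4  24  56  76  84
  order 2: 4  4  4  4  4
  order 3: 0  0  0  0
  order 4: 0  0  0
  order 5: 0  0
  order 6: 0
The order-2 divided differences are all 4 (nonzero) and every higher order vanishes, so the data lies on a polynomial of degree exactly 2.

2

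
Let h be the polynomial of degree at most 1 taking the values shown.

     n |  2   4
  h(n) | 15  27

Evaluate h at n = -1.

-3

Using the Lagrange interpolation formula with nodes 2, 4:
  L_0(n) = (n - 4) / -2
  L_1(n) = (n - 2) / 2
Then h(n) = 15·L_0(n) + 27·L_1(n).
Expanding and collecting terms gives h(n) = 6n + 3.
Evaluating at n = -1: h(-1) = -3.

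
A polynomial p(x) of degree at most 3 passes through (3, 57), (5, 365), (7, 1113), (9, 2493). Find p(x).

Write p(x) = ax^3 + bx^2 + cx + d. Substituting each data point gives a linear system:
  27a + 9b + 3c + d = 57
  125a + 25b + 5c + d = 365
  343a + 49b + 7c + d = 1113
  729a + 81b + 9c + d = 2493
Solving the system yields a = 4, b = -5, c = -2, d = 0.
So p(x) = 4x³ - 5x² - 2x.
Check: p(7) = 1113. ✓

p(x) = 4x^3 - 5x^2 - 2x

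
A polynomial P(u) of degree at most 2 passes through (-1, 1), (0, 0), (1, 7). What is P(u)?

P(u) = 4u^2 + 3u

Using the Lagrange interpolation formula with nodes -1, 0, 1:
  L_0(u) = u(u - 1) / 2
  L_1(u) = (u + 1)(u - 1) / -1
  L_2(u) = (u + 1)u / 2
Then P(u) = 1·L_0(u) + 0·L_1(u) + 7·L_2(u).
Expanding and collecting terms gives P(u) = 4u^2 + 3u.
Check: P(0) = 0. ✓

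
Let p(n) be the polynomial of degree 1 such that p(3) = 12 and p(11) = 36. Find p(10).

33

Write p(n) = an + b. Substituting each data point gives a linear system:
  3a + b = 12
  11a + b = 36
Solving the system yields a = 3, b = 3.
So p(n) = 3n + 3.
Then p(10) = 33.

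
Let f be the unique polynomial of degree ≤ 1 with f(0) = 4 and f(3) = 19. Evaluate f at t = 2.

Using the Lagrange interpolation formula with nodes 0, 3:
  L_0(t) = (t - 3) / -3
  L_1(t) = t / 3
Then f(t) = 4·L_0(t) + 19·L_1(t).
Expanding and collecting terms gives f(t) = 5t + 4.
Evaluating at t = 2: f(2) = 14.

14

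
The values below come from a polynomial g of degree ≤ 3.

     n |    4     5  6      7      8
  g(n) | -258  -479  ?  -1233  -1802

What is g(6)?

The 4 known points determine the degree-3 polynomial uniquely.
Write g(n) = an^3 + bn^2 + cn + d. Substituting each data point gives a linear system:
  64a + 16b + 4c + d = -258
  125a + 25b + 5c + d = -479
  343a + 49b + 7c + d = -1233
  512a + 64b + 8c + d = -1802
Solving the system yields a = -3, b = -4, c = -2, d = 6.
So g(n) = -3n^3 - 4n^2 - 2n + 6.
Then g(6) = -798.

-798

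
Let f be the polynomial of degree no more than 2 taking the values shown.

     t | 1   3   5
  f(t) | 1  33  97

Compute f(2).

13

Forward differences of the values at t = 1, 3, 5:
  f  : 1  33  97
  Δ  : 32  64
  Δ^2: 32
The second differences are constant, confirming degree 2.
Interpolating (Newton forward form) and evaluating at t = 2 gives f(2) = 13.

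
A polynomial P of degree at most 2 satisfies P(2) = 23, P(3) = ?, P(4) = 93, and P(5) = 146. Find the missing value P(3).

52

On equispaced nodes a degree-2 polynomial has vanishing third forward difference, so
  - P(2) + 3·P(3) - 3·P(4) + P(5) = 0.
Substituting the known values and solving for P(3):
  3·P(3) = 156
  P(3) = 52.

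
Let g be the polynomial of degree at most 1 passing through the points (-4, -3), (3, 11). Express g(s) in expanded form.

Write g(s) = as + b. Substituting each data point gives a linear system:
  -4a + b = -3
  3a + b = 11
Solving the system yields a = 2, b = 5.
So g(s) = 2s + 5.
Check: g(3) = 11. ✓

g(s) = 2s + 5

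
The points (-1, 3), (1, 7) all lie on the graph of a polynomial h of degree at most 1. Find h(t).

h(t) = 2t + 5

Write h(t) = at + b. Substituting each data point gives a linear system:
  -a + b = 3
  a + b = 7
Solving the system yields a = 2, b = 5.
So h(t) = 2t + 5.
Check: h(1) = 7. ✓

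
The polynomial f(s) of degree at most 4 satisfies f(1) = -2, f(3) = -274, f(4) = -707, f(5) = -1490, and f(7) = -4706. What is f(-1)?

Write f(s) = as^4 + bs^3 + cs^2 + ds + e. Substituting each data point gives a linear system:
  a + b + c + d + e = -2
  81a + 27b + 9c + 3d + e = -274
  256a + 64b + 16c + 4d + e = -707
  625a + 125b + 25c + 5d + e = -1490
  2401a + 343b + 49c + 7d + e = -4706
Solving the system yields a = -1, b = -6, c = -6, d = 6, e = 5.
So f(s) = -s⁴ - 6s³ - 6s² + 6s + 5.
Then f(-1) = -2.

-2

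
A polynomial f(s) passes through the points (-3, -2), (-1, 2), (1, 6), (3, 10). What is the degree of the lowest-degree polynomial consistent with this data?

Forward differences of the values at s = -3, -1, 1, 3:
  f  : -2  2  6  10
  Δ  : 4  4  4
  Δ^2: 0  0
  Δ^3: 0
The first differences are constant (4) and nonzero, while all higher differences vanish, so the minimal degree is 1.

1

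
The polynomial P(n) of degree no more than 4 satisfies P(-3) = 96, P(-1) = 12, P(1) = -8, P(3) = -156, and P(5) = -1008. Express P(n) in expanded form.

Write P(n) = an^4 + bn^3 + cn^2 + dn + e. Substituting each data point gives a linear system:
  81a - 27b + 9c - 3d + e = 96
  a - b + c - d + e = 12
  a + b + c + d + e = -8
  81a + 27b + 9c + 3d + e = -156
  625a + 125b + 25c + 5d + e = -1008
Solving the system yields a = -1, b = -4, c = 6, d = -6, e = -3.
So P(n) = -n^4 - 4n^3 + 6n^2 - 6n - 3.
Check: P(1) = -8. ✓

P(n) = -n^4 - 4n^3 + 6n^2 - 6n - 3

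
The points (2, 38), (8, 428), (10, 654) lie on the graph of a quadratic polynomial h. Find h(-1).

Write h(u) = au^2 + bu + c. Substituting each data point gives a linear system:
  4a + 2b + c = 38
  64a + 8b + c = 428
  100a + 10b + c = 654
Solving the system yields a = 6, b = 5, c = 4.
So h(u) = 6u^2 + 5u + 4.
Then h(-1) = 5.

5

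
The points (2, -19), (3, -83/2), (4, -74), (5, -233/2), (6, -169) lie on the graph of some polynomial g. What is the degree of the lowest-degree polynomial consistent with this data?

Forward differences of the values at x = 2, 3, 4, 5, 6:
  g  : -19  -83/2  -74  -233/2  -169
  Δ  : -45/2  -65/2  -85/2  -105/2
  Δ^2: -10  -10  -10
  Δ^3: 0  0
  Δ^4: 0
The second differences are constant (-10) and nonzero, while all higher differences vanish, so the minimal degree is 2.

2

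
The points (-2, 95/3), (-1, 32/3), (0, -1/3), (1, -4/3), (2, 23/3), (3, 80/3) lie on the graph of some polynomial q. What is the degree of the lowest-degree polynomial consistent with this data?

Forward differences of the values at u = -2, -1, 0, 1, 2, 3:
  q  : 95/3  32/3  -1/3  -4/3  23/3  80/3
  Δ  : -21  -11  -1  9  19
  Δ^2: 10  10  10  10
  Δ^3: 0  0  0
  Δ^4: 0  0
  Δ^5: 0
The second differences are constant (10) and nonzero, while all higher differences vanish, so the minimal degree is 2.

2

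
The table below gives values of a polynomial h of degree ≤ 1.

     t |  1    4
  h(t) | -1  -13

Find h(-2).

11

Write h(t) = at + b. Substituting each data point gives a linear system:
  a + b = -1
  4a + b = -13
Solving the system yields a = -4, b = 3.
So h(t) = -4t + 3.
Then h(-2) = 11.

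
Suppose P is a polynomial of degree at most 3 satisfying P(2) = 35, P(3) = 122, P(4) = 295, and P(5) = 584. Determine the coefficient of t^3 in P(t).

5

Write P(t) = at^3 + bt^2 + ct + d. Substituting each data point gives a linear system:
  8a + 4b + 2c + d = 35
  27a + 9b + 3c + d = 122
  64a + 16b + 4c + d = 295
  125a + 25b + 5c + d = 584
Solving the system yields a = 5, b = -2, c = 2, d = -1.
So P(t) = 5t^3 - 2t^2 + 2t - 1.
The leading coefficient is 5.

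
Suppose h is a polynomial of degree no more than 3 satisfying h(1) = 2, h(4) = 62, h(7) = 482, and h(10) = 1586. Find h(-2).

Using the Lagrange interpolation formula with nodes 1, 4, 7, 10:
  L_0(t) = (t - 4)(t - 7)(t - 10) / -162
  L_1(t) = (t - 1)(t - 7)(t - 10) / 54
  L_2(t) = (t - 1)(t - 4)(t - 10) / -54
  L_3(t) = (t - 1)(t - 4)(t - 7) / 162
Then h(t) = 2·L_0(t) + 62·L_1(t) + 482·L_2(t) + 1586·L_3(t).
Expanding and collecting terms gives h(t) = 2t^3 - 4t^2 - 2t + 6.
Evaluating at t = -2: h(-2) = -22.

-22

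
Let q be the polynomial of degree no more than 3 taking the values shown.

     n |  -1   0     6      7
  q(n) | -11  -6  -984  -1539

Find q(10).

Using the Lagrange interpolation formula with nodes -1, 0, 6, 7:
  L_0(n) = n(n - 6)(n - 7) / -56
  L_1(n) = (n + 1)(n - 6)(n - 7) / 42
  L_2(n) = (n + 1)n(n - 7) / -42
  L_3(n) = (n + 1)n(n - 6) / 56
Then q(n) = -11·L_0(n) - 6·L_1(n) - 984·L_2(n) - 1539·L_3(n).
Expanding and collecting terms gives q(n) = -4n^3 - 4n^2 + 5n - 6.
Evaluating at n = 10: q(10) = -4356.

-4356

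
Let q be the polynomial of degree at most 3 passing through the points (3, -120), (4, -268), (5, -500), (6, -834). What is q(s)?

Write q(s) = as^3 + bs^2 + cs + d. Substituting each data point gives a linear system:
  27a + 9b + 3c + d = -120
  64a + 16b + 4c + d = -268
  125a + 25b + 5c + d = -500
  216a + 36b + 6c + d = -834
Solving the system yields a = -3, b = -6, c = 5, d = 0.
So q(s) = -3s³ - 6s² + 5s.
Check: q(6) = -834. ✓

q(s) = -3s^3 - 6s^2 + 5s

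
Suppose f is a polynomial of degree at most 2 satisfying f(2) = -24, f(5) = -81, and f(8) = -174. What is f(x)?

f(x) = -2x^2 - 5x - 6

Write f(x) = ax^2 + bx + c. Substituting each data point gives a linear system:
  4a + 2b + c = -24
  25a + 5b + c = -81
  64a + 8b + c = -174
Solving the system yields a = -2, b = -5, c = -6.
So f(x) = -2x^2 - 5x - 6.
Check: f(5) = -81. ✓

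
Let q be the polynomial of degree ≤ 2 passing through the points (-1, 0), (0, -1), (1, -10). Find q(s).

q(s) = -4s^2 - 5s - 1

Write q(s) = as^2 + bs + c. Substituting each data point gives a linear system:
  a - b + c = 0
  c = -1
  a + b + c = -10
Solving the system yields a = -4, b = -5, c = -1.
So q(s) = -4s^2 - 5s - 1.
Check: q(-1) = 0. ✓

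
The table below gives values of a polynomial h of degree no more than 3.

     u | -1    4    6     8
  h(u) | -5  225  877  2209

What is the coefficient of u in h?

-4

Write h(u) = au^3 + bu^2 + cu + d. Substituting each data point gives a linear system:
  -a + b - c + d = -5
  64a + 16b + 4c + d = 225
  216a + 36b + 6c + d = 877
  512a + 64b + 8c + d = 2209
Solving the system yields a = 5, b = -5, c = -4, d = 1.
So h(u) = 5u^3 - 5u^2 - 4u + 1.
The coefficient of u is -4.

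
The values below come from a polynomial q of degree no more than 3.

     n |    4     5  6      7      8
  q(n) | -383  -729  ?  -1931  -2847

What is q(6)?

On equispaced nodes a degree-3 polynomial has vanishing fourth forward difference, so
  q(4) - 4·q(5) + 6·q(6) - 4·q(7) + q(8) = 0.
Substituting the known values and solving for q(6):
  6·q(6) = -7410
  q(6) = -1235.

-1235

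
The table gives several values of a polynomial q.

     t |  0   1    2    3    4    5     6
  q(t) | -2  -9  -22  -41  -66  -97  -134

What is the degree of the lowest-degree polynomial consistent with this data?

Forward differences of the values at t = 0, 1, 2, 3, 4, 5, 6:
  q  : -2  -9  -22  -41  -66  -97  -134
  Δ  : -7  -13  -19  -25  -31  -37
  Δ^2: -6  -6  -6  -6  -6
  Δ^3: 0  0  0  0
  Δ^4: 0  0  0
  Δ^5: 0  0
  Δ^6: 0
The second differences are constant (-6) and nonzero, while all higher differences vanish, so the minimal degree is 2.

2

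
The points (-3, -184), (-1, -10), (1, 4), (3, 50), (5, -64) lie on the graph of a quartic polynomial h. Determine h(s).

h(s) = -s^4 + 4s^3 + 2s^2 + 3s - 4

Write h(s) = as^4 + bs^3 + cs^2 + ds + e. Substituting each data point gives a linear system:
  81a - 27b + 9c - 3d + e = -184
  a - b + c - d + e = -10
  a + b + c + d + e = 4
  81a + 27b + 9c + 3d + e = 50
  625a + 125b + 25c + 5d + e = -64
Solving the system yields a = -1, b = 4, c = 2, d = 3, e = -4.
So h(s) = -s⁴ + 4s³ + 2s² + 3s - 4.
Check: h(3) = 50. ✓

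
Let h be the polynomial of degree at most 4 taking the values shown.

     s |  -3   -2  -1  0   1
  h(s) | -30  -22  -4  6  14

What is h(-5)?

Using the Lagrange interpolation formula with nodes -3, -2, -1, 0, 1:
  L_0(s) = (s + 2)(s + 1)s(s - 1) / 24
  L_1(s) = (s + 3)(s + 1)s(s - 1) / -6
  L_2(s) = (s + 3)(s + 2)s(s - 1) / 4
  L_3(s) = (s + 3)(s + 2)(s + 1)(s - 1) / -6
  L_4(s) = (s + 3)(s + 2)(s + 1)s / 24
Then h(s) = -30·L_0(s) - 22·L_1(s) - 4·L_2(s) + 6·L_3(s) + 14·L_4(s).
Expanding and collecting terms gives h(s) = s^4 + 3s^3 - 2s^2 + 6s + 6.
Evaluating at s = -5: h(-5) = 176.

176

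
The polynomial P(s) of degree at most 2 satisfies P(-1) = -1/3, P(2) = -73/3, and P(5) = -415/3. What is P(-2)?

Write P(s) = as^2 + bs + c. Substituting each data point gives a linear system:
  a - b + c = -1/3
  4a + 2b + c = -73/3
  25a + 5b + c = -415/3
Solving the system yields a = -5, b = -3, c = 5/3.
So P(s) = -5s² - 3s + 5/3.
Then P(-2) = -37/3.

-37/3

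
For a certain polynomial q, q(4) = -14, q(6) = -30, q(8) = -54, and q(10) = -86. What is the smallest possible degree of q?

Forward differences of the values at s = 4, 6, 8, 10:
  q  : -14  -30  -54  -86
  Δ  : -16  -24  -32
  Δ^2: -8  -8
  Δ^3: 0
The second differences are constant (-8) and nonzero, while all higher differences vanish, so the minimal degree is 2.

2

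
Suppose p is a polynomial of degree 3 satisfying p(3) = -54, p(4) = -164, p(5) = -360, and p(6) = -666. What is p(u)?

p(u) = -4u^3 + 5u^2 + 3u

Write p(u) = au^3 + bu^2 + cu + d. Substituting each data point gives a linear system:
  27a + 9b + 3c + d = -54
  64a + 16b + 4c + d = -164
  125a + 25b + 5c + d = -360
  216a + 36b + 6c + d = -666
Solving the system yields a = -4, b = 5, c = 3, d = 0.
So p(u) = -4u³ + 5u² + 3u.
Check: p(6) = -666. ✓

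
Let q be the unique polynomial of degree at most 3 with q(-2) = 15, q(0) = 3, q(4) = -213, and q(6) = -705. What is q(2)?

Using the Lagrange interpolation formula with nodes -2, 0, 4, 6:
  L_0(u) = u(u - 4)(u - 6) / -96
  L_1(u) = (u + 2)(u - 4)(u - 6) / 48
  L_2(u) = (u + 2)u(u - 6) / -48
  L_3(u) = (u + 2)u(u - 4) / 96
Then q(u) = 15·L_0(u) + 3·L_1(u) - 213·L_2(u) - 705·L_3(u).
Expanding and collecting terms gives q(u) = -3u^3 - 2u^2 + 2u + 3.
Evaluating at u = 2: q(2) = -25.

-25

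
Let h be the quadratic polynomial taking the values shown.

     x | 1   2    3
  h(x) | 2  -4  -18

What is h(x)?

h(x) = -4x^2 + 6x

Using the Lagrange interpolation formula with nodes 1, 2, 3:
  L_0(x) = (x - 2)(x - 3) / 2
  L_1(x) = (x - 1)(x - 3) / -1
  L_2(x) = (x - 1)(x - 2) / 2
Then h(x) = 2·L_0(x) - 4·L_1(x) - 18·L_2(x).
Expanding and collecting terms gives h(x) = -4x^2 + 6x.
Check: h(2) = -4. ✓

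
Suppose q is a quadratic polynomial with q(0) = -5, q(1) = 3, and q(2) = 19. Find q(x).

Using the Lagrange interpolation formula with nodes 0, 1, 2:
  L_0(x) = (x - 1)(x - 2) / 2
  L_1(x) = x(x - 2) / -1
  L_2(x) = x(x - 1) / 2
Then q(x) = -5·L_0(x) + 3·L_1(x) + 19·L_2(x).
Expanding and collecting terms gives q(x) = 4x^2 + 4x - 5.
Check: q(1) = 3. ✓

q(x) = 4x^2 + 4x - 5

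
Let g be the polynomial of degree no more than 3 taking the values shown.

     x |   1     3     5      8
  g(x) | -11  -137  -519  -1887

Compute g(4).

-287

Write g(x) = ax^3 + bx^2 + cx + d. Substituting each data point gives a linear system:
  a + b + c + d = -11
  27a + 9b + 3c + d = -137
  125a + 25b + 5c + d = -519
  512a + 64b + 8c + d = -1887
Solving the system yields a = -3, b = -5, c = -4, d = 1.
So g(x) = -3x^3 - 5x^2 - 4x + 1.
Then g(4) = -287.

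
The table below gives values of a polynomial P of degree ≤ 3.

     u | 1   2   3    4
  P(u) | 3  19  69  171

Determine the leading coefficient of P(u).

Write P(u) = au^3 + bu^2 + cu + d. Substituting each data point gives a linear system:
  a + b + c + d = 3
  8a + 4b + 2c + d = 19
  27a + 9b + 3c + d = 69
  64a + 16b + 4c + d = 171
Solving the system yields a = 3, b = -1, c = -2, d = 3.
So P(u) = 3u³ - u² - 2u + 3.
The leading coefficient is 3.

3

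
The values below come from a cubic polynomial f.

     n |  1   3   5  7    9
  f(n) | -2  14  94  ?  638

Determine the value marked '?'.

On equispaced nodes a degree-3 polynomial has vanishing fourth forward difference, so
  f(1) - 4·f(3) + 6·f(5) - 4·f(7) + f(9) = 0.
Substituting the known values and solving for f(7):
  -4·f(7) = -1144
  f(7) = 286.

286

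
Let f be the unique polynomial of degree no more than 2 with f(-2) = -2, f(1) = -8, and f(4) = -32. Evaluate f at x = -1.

Forward differences of the values at x = -2, 1, 4:
  f  : -2  -8  -32
  Δ  : -6  -24
  Δ^2: -18
The second differences are constant, confirming degree 2.
Interpolating (Newton forward form) and evaluating at x = -1 gives f(-1) = -2.

-2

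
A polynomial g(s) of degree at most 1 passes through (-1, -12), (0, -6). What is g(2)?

Using the Lagrange interpolation formula with nodes -1, 0:
  L_0(s) = s / -1
  L_1(s) = (s + 1) / 1
Then g(s) = -12·L_0(s) - 6·L_1(s).
Expanding and collecting terms gives g(s) = 6s - 6.
Evaluating at s = 2: g(2) = 6.

6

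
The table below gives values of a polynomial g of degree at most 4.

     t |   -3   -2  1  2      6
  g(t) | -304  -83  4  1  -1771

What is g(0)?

Using the Lagrange interpolation formula with nodes -3, -2, 1, 2, 6:
  L_0(t) = (t + 2)(t - 1)(t - 2)(t - 6) / 180
  L_1(t) = (t + 3)(t - 1)(t - 2)(t - 6) / -96
  L_2(t) = (t + 3)(t + 2)(t - 2)(t - 6) / 60
  L_3(t) = (t + 3)(t + 2)(t - 1)(t - 6) / -80
  L_4(t) = (t + 3)(t + 2)(t - 1)(t - 2) / 1440
Then g(t) = -304·L_0(t) - 83·L_1(t) + 4·L_2(t) + 1·L_3(t) - 1771·L_4(t).
Expanding and collecting terms gives g(t) = -2t^4 + 4t^3 - 2t^2 + 5t - 1.
Evaluating at t = 0: g(0) = -1.

-1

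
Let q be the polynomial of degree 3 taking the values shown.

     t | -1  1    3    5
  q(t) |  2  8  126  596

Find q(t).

Write q(t) = at^3 + bt^2 + ct + d. Substituting each data point gives a linear system:
  -a + b - c + d = 2
  a + b + c + d = 8
  27a + 9b + 3c + d = 126
  125a + 25b + 5c + d = 596
Solving the system yields a = 5, b = -1, c = -2, d = 6.
So q(t) = 5t^3 - t^2 - 2t + 6.
Check: q(5) = 596. ✓

q(t) = 5t^3 - t^2 - 2t + 6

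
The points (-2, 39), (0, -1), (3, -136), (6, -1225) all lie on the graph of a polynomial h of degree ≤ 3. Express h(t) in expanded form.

Write h(t) = at^3 + bt^2 + ct + d. Substituting each data point gives a linear system:
  -8a + 4b - 2c + d = 39
  d = -1
  27a + 9b + 3c + d = -136
  216a + 36b + 6c + d = -1225
Solving the system yields a = -6, b = 1, c = 6, d = -1.
So h(t) = -6t^3 + t^2 + 6t - 1.
Check: h(6) = -1225. ✓

h(t) = -6t^3 + t^2 + 6t - 1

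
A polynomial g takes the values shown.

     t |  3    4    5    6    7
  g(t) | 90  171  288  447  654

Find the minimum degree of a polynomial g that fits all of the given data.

3

Forward differences of the values at t = 3, 4, 5, 6, 7:
  g  : 90  171  288  447  654
  Δ  : 81  117  159  207
  Δ^2: 36  42  48
  Δ^3: 6  6
  Δ^4: 0
The third differences are constant (6) and nonzero, while all higher differences vanish, so the minimal degree is 3.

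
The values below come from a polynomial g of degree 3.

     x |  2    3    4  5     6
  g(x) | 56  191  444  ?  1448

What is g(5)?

851

On equispaced nodes a degree-3 polynomial has vanishing fourth forward difference, so
  g(2) - 4·g(3) + 6·g(4) - 4·g(5) + g(6) = 0.
Substituting the known values and solving for g(5):
  -4·g(5) = -3404
  g(5) = 851.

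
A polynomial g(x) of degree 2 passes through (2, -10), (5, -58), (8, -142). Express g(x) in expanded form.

Using the Lagrange interpolation formula with nodes 2, 5, 8:
  L_0(x) = (x - 5)(x - 8) / 18
  L_1(x) = (x - 2)(x - 8) / -9
  L_2(x) = (x - 2)(x - 5) / 18
Then g(x) = -10·L_0(x) - 58·L_1(x) - 142·L_2(x).
Expanding and collecting terms gives g(x) = -2x² - 2x + 2.
Check: g(5) = -58. ✓

g(x) = -2x^2 - 2x + 2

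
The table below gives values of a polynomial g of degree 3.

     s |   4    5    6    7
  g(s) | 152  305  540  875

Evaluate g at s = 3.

Write g(s) = as^3 + bs^2 + cs + d. Substituting each data point gives a linear system:
  64a + 16b + 4c + d = 152
  125a + 25b + 5c + d = 305
  216a + 36b + 6c + d = 540
  343a + 49b + 7c + d = 875
Solving the system yields a = 3, b = -4, c = 6, d = 0.
So g(s) = 3s^3 - 4s^2 + 6s.
Then g(3) = 63.

63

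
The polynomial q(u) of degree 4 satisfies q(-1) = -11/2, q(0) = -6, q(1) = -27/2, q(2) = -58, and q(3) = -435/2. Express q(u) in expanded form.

q(u) = -2u^4 - u^3 - (3/2)u^2 - 3u - 6

Write q(u) = au^4 + bu^3 + cu^2 + du + e. Substituting each data point gives a linear system:
  a - b + c - d + e = -11/2
  e = -6
  a + b + c + d + e = -27/2
  16a + 8b + 4c + 2d + e = -58
  81a + 27b + 9c + 3d + e = -435/2
Solving the system yields a = -2, b = -1, c = -3/2, d = -3, e = -6.
So q(u) = -2u^4 - u^3 - (3/2)u^2 - 3u - 6.
Check: q(3) = -435/2. ✓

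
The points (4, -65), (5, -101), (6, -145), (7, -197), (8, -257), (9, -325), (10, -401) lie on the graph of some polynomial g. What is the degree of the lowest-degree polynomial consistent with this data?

Forward differences of the values at s = 4, 5, 6, 7, 8, 9, 10:
  g  : -65  -101  -145  -197  -257  -325  -401
  Δ  : -36  -44  -52  -60  -68  -76
  Δ^2: -8  -8  -8  -8  -8
  Δ^3: 0  0  0  0
  Δ^4: 0  0  0
  Δ^5: 0  0
  Δ^6: 0
The second differences are constant (-8) and nonzero, while all higher differences vanish, so the minimal degree is 2.

2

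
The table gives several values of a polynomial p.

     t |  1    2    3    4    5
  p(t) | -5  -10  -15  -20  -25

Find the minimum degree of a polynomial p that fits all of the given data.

Forward differences of the values at t = 1, 2, 3, 4, 5:
  p  : -5  -10  -15  -20  -25
  Δ  : -5  -5  -5  -5
  Δ^2: 0  0  0
  Δ^3: 0  0
  Δ^4: 0
The first differences are constant (-5) and nonzero, while all higher differences vanish, so the minimal degree is 1.

1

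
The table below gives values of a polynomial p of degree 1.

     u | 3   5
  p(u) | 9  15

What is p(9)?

27

Using the Lagrange interpolation formula with nodes 3, 5:
  L_0(u) = (u - 5) / -2
  L_1(u) = (u - 3) / 2
Then p(u) = 9·L_0(u) + 15·L_1(u).
Expanding and collecting terms gives p(u) = 3u.
Evaluating at u = 9: p(9) = 27.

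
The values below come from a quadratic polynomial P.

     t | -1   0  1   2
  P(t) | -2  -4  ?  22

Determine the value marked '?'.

4

On equispaced nodes a degree-2 polynomial has vanishing third forward difference, so
  - P(-1) + 3·P(0) - 3·P(1) + P(2) = 0.
Substituting the known values and solving for P(1):
  -3·P(1) = -12
  P(1) = 4.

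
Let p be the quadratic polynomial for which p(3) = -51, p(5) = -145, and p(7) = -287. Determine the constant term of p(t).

0

Write p(t) = at^2 + bt + c. Substituting each data point gives a linear system:
  9a + 3b + c = -51
  25a + 5b + c = -145
  49a + 7b + c = -287
Solving the system yields a = -6, b = 1, c = 0.
So p(t) = -6t² + t.
The constant term is 0.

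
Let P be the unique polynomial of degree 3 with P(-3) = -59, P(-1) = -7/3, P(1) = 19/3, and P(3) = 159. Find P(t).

Using the Lagrange interpolation formula with nodes -3, -1, 1, 3:
  L_0(t) = (t + 1)(t - 1)(t - 3) / -48
  L_1(t) = (t + 3)(t - 1)(t - 3) / 16
  L_2(t) = (t + 3)(t + 1)(t - 3) / -16
  L_3(t) = (t + 3)(t + 1)(t - 1) / 48
Then P(t) = -59·L_0(t) - 7/3·L_1(t) + 19/3·L_2(t) + 159·L_3(t).
Expanding and collecting terms gives P(t) = 4t^3 + 6t^2 + (1/3)t - 4.
Check: P(3) = 159. ✓

P(t) = 4t^3 + 6t^2 + (1/3)t - 4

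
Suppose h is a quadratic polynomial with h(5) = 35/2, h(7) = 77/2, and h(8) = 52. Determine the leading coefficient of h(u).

1

Write h(u) = au^2 + bu + c. Substituting each data point gives a linear system:
  25a + 5b + c = 35/2
  49a + 7b + c = 77/2
  64a + 8b + c = 52
Solving the system yields a = 1, b = -3/2, c = 0.
So h(u) = u^2 - (3/2)u.
The leading coefficient is 1.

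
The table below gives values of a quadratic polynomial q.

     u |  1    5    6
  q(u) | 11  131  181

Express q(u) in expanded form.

Write q(u) = au^2 + bu + c. Substituting each data point gives a linear system:
  a + b + c = 11
  25a + 5b + c = 131
  36a + 6b + c = 181
Solving the system yields a = 4, b = 6, c = 1.
So q(u) = 4u^2 + 6u + 1.
Check: q(6) = 181. ✓

q(u) = 4u^2 + 6u + 1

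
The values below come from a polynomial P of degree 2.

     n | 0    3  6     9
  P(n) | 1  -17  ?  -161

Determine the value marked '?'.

The 3 known points determine the degree-2 polynomial uniquely.
Write P(n) = an^2 + bn + c. Substituting each data point gives a linear system:
  c = 1
  9a + 3b + c = -17
  81a + 9b + c = -161
Solving the system yields a = -2, b = 0, c = 1.
So P(n) = -2n^2 + 1.
Then P(6) = -71.

-71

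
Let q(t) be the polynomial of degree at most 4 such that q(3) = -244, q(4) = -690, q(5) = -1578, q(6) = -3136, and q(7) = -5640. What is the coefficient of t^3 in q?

Write q(t) = at^4 + bt^3 + ct^2 + dt + e. Substituting each data point gives a linear system:
  81a + 27b + 9c + 3d + e = -244
  256a + 64b + 16c + 4d + e = -690
  625a + 125b + 25c + 5d + e = -1578
  1296a + 216b + 36c + 6d + e = -3136
  2401a + 343b + 49c + 7d + e = -5640
Solving the system yields a = -2, b = -2, c = -3, d = -1, e = 2.
So q(t) = -2t⁴ - 2t³ - 3t² - t + 2.
The coefficient of t^3 is -2.

-2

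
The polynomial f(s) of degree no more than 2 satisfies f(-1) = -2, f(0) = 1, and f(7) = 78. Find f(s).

Write f(s) = as^2 + bs + c. Substituting each data point gives a linear system:
  a - b + c = -2
  c = 1
  49a + 7b + c = 78
Solving the system yields a = 1, b = 4, c = 1.
So f(s) = s² + 4s + 1.
Check: f(0) = 1. ✓

f(s) = s^2 + 4s + 1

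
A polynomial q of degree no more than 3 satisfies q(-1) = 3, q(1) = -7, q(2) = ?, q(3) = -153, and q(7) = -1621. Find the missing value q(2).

The 4 known points determine the degree-3 polynomial uniquely.
Write q(s) = as^3 + bs^2 + cs + d. Substituting each data point gives a linear system:
  -a + b - c + d = 3
  a + b + c + d = -7
  27a + 9b + 3c + d = -153
  343a + 49b + 7c + d = -1621
Solving the system yields a = -4, b = -5, c = -1, d = 3.
So q(s) = -4s³ - 5s² - s + 3.
Then q(2) = -51.

-51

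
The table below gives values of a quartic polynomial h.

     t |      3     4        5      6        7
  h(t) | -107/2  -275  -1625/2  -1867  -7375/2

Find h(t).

Using the Lagrange interpolation formula with nodes 3, 4, 5, 6, 7:
  L_0(t) = (t - 4)(t - 5)(t - 6)(t - 7) / 24
  L_1(t) = (t - 3)(t - 5)(t - 6)(t - 7) / -6
  L_2(t) = (t - 3)(t - 4)(t - 6)(t - 7) / 4
  L_3(t) = (t - 3)(t - 4)(t - 5)(t - 7) / -6
  L_4(t) = (t - 3)(t - 4)(t - 5)(t - 6) / 24
Then h(t) = -107/2·L_0(t) - 275·L_1(t) - 1625/2·L_2(t) - 1867·L_3(t) - 7375/2·L_4(t).
Expanding and collecting terms gives h(t) = -2t⁴ + (5/2)t³ + 6t² - 6t + 5.
Check: h(6) = -1867. ✓

h(t) = -2t^4 + (5/2)t^3 + 6t^2 - 6t + 5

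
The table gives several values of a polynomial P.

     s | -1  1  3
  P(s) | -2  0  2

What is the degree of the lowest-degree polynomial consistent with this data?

Forward differences of the values at s = -1, 1, 3:
  P  : -2  0  2
  Δ  : 2  2
  Δ^2: 0
The first differences are constant (2) and nonzero, while all higher differences vanish, so the minimal degree is 1.

1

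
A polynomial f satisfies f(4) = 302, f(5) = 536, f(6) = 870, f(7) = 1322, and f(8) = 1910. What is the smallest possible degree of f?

Forward differences of the values at n = 4, 5, 6, 7, 8:
  f  : 302  536  870  1322  1910
  Δ  : 234  334  452  588
  Δ^2: 100  118  136
  Δ^3: 18  18
  Δ^4: 0
The third differences are constant (18) and nonzero, while all higher differences vanish, so the minimal degree is 3.

3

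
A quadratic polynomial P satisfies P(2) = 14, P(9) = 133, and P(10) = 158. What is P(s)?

P(s) = s^2 + 6s - 2

Using the Lagrange interpolation formula with nodes 2, 9, 10:
  L_0(s) = (s - 9)(s - 10) / 56
  L_1(s) = (s - 2)(s - 10) / -7
  L_2(s) = (s - 2)(s - 9) / 8
Then P(s) = 14·L_0(s) + 133·L_1(s) + 158·L_2(s).
Expanding and collecting terms gives P(s) = s² + 6s - 2.
Check: P(9) = 133. ✓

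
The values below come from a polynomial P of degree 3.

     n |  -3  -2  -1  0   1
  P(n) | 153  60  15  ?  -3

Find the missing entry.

The 4 known points determine the degree-3 polynomial uniquely.
Write P(n) = an^3 + bn^2 + cn + d. Substituting each data point gives a linear system:
  -27a + 9b - 3c + d = 153
  -8a + 4b - 2c + d = 60
  -a + b - c + d = 15
  a + b + c + d = -3
Solving the system yields a = -3, b = 6, c = -6, d = 0.
So P(n) = -3n^3 + 6n^2 - 6n.
Then P(0) = 0.

0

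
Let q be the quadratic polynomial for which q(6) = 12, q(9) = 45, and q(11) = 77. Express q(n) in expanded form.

q(n) = n^2 - 4n

Using the Lagrange interpolation formula with nodes 6, 9, 11:
  L_0(n) = (n - 9)(n - 11) / 15
  L_1(n) = (n - 6)(n - 11) / -6
  L_2(n) = (n - 6)(n - 9) / 10
Then q(n) = 12·L_0(n) + 45·L_1(n) + 77·L_2(n).
Expanding and collecting terms gives q(n) = n² - 4n.
Check: q(11) = 77. ✓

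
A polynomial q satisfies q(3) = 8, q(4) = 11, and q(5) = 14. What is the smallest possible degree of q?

1

Forward differences of the values at u = 3, 4, 5:
  q  : 8  11  14
  Δ  : 3  3
  Δ^2: 0
The first differences are constant (3) and nonzero, while all higher differences vanish, so the minimal degree is 1.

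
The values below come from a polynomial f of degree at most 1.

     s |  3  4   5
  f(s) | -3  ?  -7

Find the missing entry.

-5

On equispaced nodes a degree-1 polynomial has vanishing second forward difference, so
  f(3) - 2·f(4) + f(5) = 0.
Substituting the known values and solving for f(4):
  -2·f(4) = 10
  f(4) = -5.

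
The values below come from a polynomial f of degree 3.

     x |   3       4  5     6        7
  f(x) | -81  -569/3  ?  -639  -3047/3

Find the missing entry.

-1109/3

On equispaced nodes a degree-3 polynomial has vanishing fourth forward difference, so
  f(3) - 4·f(4) + 6·f(5) - 4·f(6) + f(7) = 0.
Substituting the known values and solving for f(5):
  6·f(5) = -2218
  f(5) = -1109/3.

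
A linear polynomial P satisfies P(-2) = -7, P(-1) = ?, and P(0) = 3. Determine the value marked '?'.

The 2 known points determine the degree-1 polynomial uniquely.
Write P(s) = as + b. Substituting each data point gives a linear system:
  -2a + b = -7
  b = 3
Solving the system yields a = 5, b = 3.
So P(s) = 5s + 3.
Then P(-1) = -2.

-2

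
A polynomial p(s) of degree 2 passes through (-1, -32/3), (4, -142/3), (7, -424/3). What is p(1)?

Write p(s) = as^2 + bs + c. Substituting each data point gives a linear system:
  a - b + c = -32/3
  16a + 4b + c = -142/3
  49a + 7b + c = -424/3
Solving the system yields a = -3, b = 5/3, c = -6.
So p(s) = -3s^2 + (5/3)s - 6.
Then p(1) = -22/3.

-22/3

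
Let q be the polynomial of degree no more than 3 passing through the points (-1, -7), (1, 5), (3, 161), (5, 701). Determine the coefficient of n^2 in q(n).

Write q(n) = an^3 + bn^2 + cn + d. Substituting each data point gives a linear system:
  -a + b - c + d = -7
  a + b + c + d = 5
  27a + 9b + 3c + d = 161
  125a + 25b + 5c + d = 701
Solving the system yields a = 5, b = 3, c = 1, d = -4.
So q(n) = 5n³ + 3n² + n - 4.
The coefficient of n^2 is 3.

3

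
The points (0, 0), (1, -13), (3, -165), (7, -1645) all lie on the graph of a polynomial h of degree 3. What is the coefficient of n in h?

Write h(n) = an^3 + bn^2 + cn + d. Substituting each data point gives a linear system:
  d = 0
  a + b + c + d = -13
  27a + 9b + 3c + d = -165
  343a + 49b + 7c + d = -1645
Solving the system yields a = -4, b = -5, c = -4, d = 0.
So h(n) = -4n^3 - 5n^2 - 4n.
The coefficient of n is -4.

-4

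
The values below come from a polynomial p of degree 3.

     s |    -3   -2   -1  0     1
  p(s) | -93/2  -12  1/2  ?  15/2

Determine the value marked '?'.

The 4 known points determine the degree-3 polynomial uniquely.
Write p(s) = as^3 + bs^2 + cs + d. Substituting each data point gives a linear system:
  -27a + 9b - 3c + d = -93/2
  -8a + 4b - 2c + d = -12
  -a + b - c + d = 1/2
  a + b + c + d = 15/2
Solving the system yields a = 2, b = 1, c = 3/2, d = 3.
So p(s) = 2s^3 + s^2 + (3/2)s + 3.
Then p(0) = 3.

3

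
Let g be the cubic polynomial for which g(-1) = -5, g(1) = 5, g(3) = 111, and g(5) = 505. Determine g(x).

Using the Lagrange interpolation formula with nodes -1, 1, 3, 5:
  L_0(x) = (x - 1)(x - 3)(x - 5) / -48
  L_1(x) = (x + 1)(x - 3)(x - 5) / 16
  L_2(x) = (x + 1)(x - 1)(x - 5) / -16
  L_3(x) = (x + 1)(x - 1)(x - 3) / 48
Then g(x) = -5·L_0(x) + 5·L_1(x) + 111·L_2(x) + 505·L_3(x).
Expanding and collecting terms gives g(x) = 4x³ + x.
Check: g(5) = 505. ✓

g(x) = 4x^3 + x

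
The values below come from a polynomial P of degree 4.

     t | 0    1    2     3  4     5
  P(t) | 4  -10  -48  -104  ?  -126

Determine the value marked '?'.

-148

The 5 known points determine the degree-4 polynomial uniquely.
Write P(t) = at^4 + bt^3 + ct^2 + dt + e. Substituting each data point gives a linear system:
  e = 4
  a + b + c + d + e = -10
  16a + 8b + 4c + 2d + e = -48
  81a + 27b + 9c + 3d + e = -104
  625a + 125b + 25c + 5d + e = -126
Solving the system yields a = 1, b = -5, c = -4, d = -6, e = 4.
So P(t) = t^4 - 5t^3 - 4t^2 - 6t + 4.
Then P(4) = -148.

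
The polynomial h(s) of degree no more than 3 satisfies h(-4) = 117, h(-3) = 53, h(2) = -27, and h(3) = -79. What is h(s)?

h(s) = -2s^3 - 2s^2 - 4s + 5

Write h(s) = as^3 + bs^2 + cs + d. Substituting each data point gives a linear system:
  -64a + 16b - 4c + d = 117
  -27a + 9b - 3c + d = 53
  8a + 4b + 2c + d = -27
  27a + 9b + 3c + d = -79
Solving the system yields a = -2, b = -2, c = -4, d = 5.
So h(s) = -2s^3 - 2s^2 - 4s + 5.
Check: h(3) = -79. ✓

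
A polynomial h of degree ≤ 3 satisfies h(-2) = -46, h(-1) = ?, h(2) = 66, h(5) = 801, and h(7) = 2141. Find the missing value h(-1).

-3

The 4 known points determine the degree-3 polynomial uniquely.
Write h(t) = at^3 + bt^2 + ct + d. Substituting each data point gives a linear system:
  -8a + 4b - 2c + d = -46
  8a + 4b + 2c + d = 66
  125a + 25b + 5c + d = 801
  343a + 49b + 7c + d = 2141
Solving the system yields a = 6, b = 1, c = 4, d = 6.
So h(t) = 6t³ + t² + 4t + 6.
Then h(-1) = -3.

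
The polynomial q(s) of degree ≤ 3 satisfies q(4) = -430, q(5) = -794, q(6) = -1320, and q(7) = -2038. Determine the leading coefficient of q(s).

Write q(s) = as^3 + bs^2 + cs + d. Substituting each data point gives a linear system:
  64a + 16b + 4c + d = -430
  125a + 25b + 5c + d = -794
  216a + 36b + 6c + d = -1320
  343a + 49b + 7c + d = -2038
Solving the system yields a = -5, b = -6, c = -5, d = 6.
So q(s) = -5s³ - 6s² - 5s + 6.
The leading coefficient is -5.

-5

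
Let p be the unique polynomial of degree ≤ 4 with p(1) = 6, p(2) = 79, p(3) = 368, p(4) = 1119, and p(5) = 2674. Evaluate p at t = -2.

Write p(t) = at^4 + bt^3 + ct^2 + dt + e. Substituting each data point gives a linear system:
  a + b + c + d + e = 6
  16a + 8b + 4c + 2d + e = 79
  81a + 27b + 9c + 3d + e = 368
  256a + 64b + 16c + 4d + e = 1119
  625a + 125b + 25c + 5d + e = 2674
Solving the system yields a = 4, b = 1, c = 2, d = 0, e = -1.
So p(t) = 4t^4 + t^3 + 2t^2 - 1.
Then p(-2) = 63.

63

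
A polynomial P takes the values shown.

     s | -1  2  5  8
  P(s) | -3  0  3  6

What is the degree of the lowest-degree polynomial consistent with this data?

1

Forward differences of the values at s = -1, 2, 5, 8:
  P  : -3  0  3  6
  Δ  : 3  3  3
  Δ^2: 0  0
  Δ^3: 0
The first differences are constant (3) and nonzero, while all higher differences vanish, so the minimal degree is 1.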